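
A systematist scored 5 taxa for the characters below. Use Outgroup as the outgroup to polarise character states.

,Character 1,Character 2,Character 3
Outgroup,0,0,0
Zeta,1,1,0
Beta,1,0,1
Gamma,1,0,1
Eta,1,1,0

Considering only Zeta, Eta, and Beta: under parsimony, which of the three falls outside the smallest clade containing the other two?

Beta

The outgroup has state '0' for every character, so '1' is the derived state throughout.
All ingroup taxa share the derived state '1' for Character 1; it defines the ingroup but does not resolve relationships within it.
Character 2 (derived state '1') is shared by Eta and Zeta — a synapomorphy uniting that clade.
Character 3 (derived state '1') is shared by Beta and Gamma — a synapomorphy uniting that clade.
Most parsimonious ingroup topology: ((Zeta,Eta),(Beta,Gamma)).
Eta and Zeta share a more recent common ancestor with each other than either does with Beta, so Beta is the least closely related of the three.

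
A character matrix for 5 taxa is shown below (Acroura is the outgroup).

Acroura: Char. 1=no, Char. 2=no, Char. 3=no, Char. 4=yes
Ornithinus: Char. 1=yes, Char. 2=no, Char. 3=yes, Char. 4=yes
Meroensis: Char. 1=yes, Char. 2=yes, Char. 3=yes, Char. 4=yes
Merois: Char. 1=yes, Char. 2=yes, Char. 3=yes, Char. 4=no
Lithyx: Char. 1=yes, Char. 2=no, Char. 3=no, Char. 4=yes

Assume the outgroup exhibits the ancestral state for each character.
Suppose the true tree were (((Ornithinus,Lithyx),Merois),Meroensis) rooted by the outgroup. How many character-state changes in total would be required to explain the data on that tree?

6

Map each character onto (((Ornithinus,Lithyx),Merois),Meroensis) (rooted by Acroura) and count the minimum state changes it requires (Fitch parsimony):
Char. 1: 1; Char. 2: 2; Char. 3: 2; Char. 4: 1.
Total tree length = 6.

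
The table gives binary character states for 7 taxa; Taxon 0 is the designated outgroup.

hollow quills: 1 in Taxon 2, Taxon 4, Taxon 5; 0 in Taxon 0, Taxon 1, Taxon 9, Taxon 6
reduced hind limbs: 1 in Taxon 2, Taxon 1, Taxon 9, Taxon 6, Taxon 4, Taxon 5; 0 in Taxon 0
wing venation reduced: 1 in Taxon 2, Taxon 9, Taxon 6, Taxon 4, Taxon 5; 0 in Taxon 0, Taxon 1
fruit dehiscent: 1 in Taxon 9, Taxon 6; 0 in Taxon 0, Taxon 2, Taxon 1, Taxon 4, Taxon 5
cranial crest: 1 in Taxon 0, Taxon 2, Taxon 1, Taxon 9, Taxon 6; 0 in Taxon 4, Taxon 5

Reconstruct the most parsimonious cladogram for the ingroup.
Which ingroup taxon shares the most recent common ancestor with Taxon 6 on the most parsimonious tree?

Character polarity is set by the outgroup: the derived state is whichever differs from the outgroup's state, so for cranial crest the derived state is '0', and for the remaining characters it is '1'.
Only Taxon 2, Taxon 4, and Taxon 5 show the derived state '1' for hollow quills, supporting them as a clade.
All ingroup taxa share the derived state '1' for reduced hind limbs; it defines the ingroup but does not resolve relationships within it.
Only Taxon 2, Taxon 4, Taxon 5, Taxon 6, and Taxon 9 show the derived state '1' for wing venation reduced, supporting them as a clade.
fruit dehiscent: derived state '1' in Taxon 6 and Taxon 9 only — synapomorphy for {Taxon 6, Taxon 9}.
cranial crest (derived state '0') is shared by Taxon 4 and Taxon 5 — a synapomorphy uniting that clade.
Most parsimonious ingroup topology: (((Taxon 2,(Taxon 4,Taxon 5)),(Taxon 9,Taxon 6)),Taxon 1).
Taxon 6 and Taxon 9 form a cherry on this tree, so they are sister taxa.

Taxon 9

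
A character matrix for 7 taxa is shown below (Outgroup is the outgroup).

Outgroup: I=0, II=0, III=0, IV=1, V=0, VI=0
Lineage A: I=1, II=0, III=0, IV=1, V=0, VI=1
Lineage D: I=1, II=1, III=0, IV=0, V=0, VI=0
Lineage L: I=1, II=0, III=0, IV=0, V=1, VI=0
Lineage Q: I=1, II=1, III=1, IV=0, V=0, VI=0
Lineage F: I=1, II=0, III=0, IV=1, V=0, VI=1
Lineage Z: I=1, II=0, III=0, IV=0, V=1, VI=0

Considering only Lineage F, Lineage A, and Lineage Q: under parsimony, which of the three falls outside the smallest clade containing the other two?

Lineage Q

Character polarity is set by the outgroup: the derived state is whichever differs from the outgroup's state, so for IV the derived state is '0', and for the remaining characters it is '1'.
All ingroup taxa share the derived state '1' for I; it defines the ingroup but does not resolve relationships within it.
Only Lineage D and Lineage Q show the derived state '1' for II, supporting them as a clade.
III (derived state '1') is unique to Lineage Q (autapomorphy; uninformative for grouping).
Only Lineage D, Lineage L, Lineage Q, and Lineage Z show the derived state '0' for IV, supporting them as a clade.
Only Lineage L and Lineage Z show the derived state '1' for V, supporting them as a clade.
VI (derived state '1') is shared by Lineage A and Lineage F — a synapomorphy uniting that clade.
Most parsimonious ingroup topology: ((Lineage A,Lineage F),((Lineage D,Lineage Q),(Lineage L,Lineage Z))).
Lineage A and Lineage F share a more recent common ancestor with each other than either does with Lineage Q, so Lineage Q is the least closely related of the three.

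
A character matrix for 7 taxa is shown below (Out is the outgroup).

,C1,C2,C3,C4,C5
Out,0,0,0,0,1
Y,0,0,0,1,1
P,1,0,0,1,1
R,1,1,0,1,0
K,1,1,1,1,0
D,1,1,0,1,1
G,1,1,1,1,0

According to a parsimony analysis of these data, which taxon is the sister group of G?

Character polarity is set by the outgroup: the derived state is whichever differs from the outgroup's state, so for C5 the derived state is '0', and for the remaining characters it is '1'.
C1 (derived state '1') is shared by D, G, K, P, and R — a synapomorphy uniting that clade.
C2 (derived state '1') is shared by D, G, K, and R — a synapomorphy uniting that clade.
C3 (derived state '1') is shared by G and K — a synapomorphy uniting that clade.
All ingroup taxa share the derived state '1' for C4; it defines the ingroup but does not resolve relationships within it.
Only G, K, and R show the derived state '0' for C5, supporting them as a clade.
Most parsimonious ingroup topology: (Y,(P,((R,(K,G)),D))).
G and K form a cherry on this tree, so they are sister taxa.

K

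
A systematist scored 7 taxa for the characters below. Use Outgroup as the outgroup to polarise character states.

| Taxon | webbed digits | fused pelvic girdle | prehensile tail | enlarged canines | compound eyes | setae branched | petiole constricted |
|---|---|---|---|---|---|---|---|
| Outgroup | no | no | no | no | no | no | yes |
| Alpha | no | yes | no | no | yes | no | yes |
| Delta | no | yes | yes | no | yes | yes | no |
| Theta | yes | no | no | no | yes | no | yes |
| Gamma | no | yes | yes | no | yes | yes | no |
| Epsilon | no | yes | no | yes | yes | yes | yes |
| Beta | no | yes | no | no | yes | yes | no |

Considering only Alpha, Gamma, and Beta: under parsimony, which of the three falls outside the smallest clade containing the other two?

Character polarity is set by the outgroup: the derived state is whichever differs from the outgroup's state, so for petiole constricted the derived state is 'no', and for the remaining characters it is 'yes'.
webbed digits (derived state 'yes') is unique to Theta (autapomorphy; uninformative for grouping).
fused pelvic girdle: derived state 'yes' in Alpha, Beta, Delta, Epsilon, and Gamma only — synapomorphy for {Alpha, Beta, Delta, Epsilon, Gamma}.
Only Delta and Gamma show the derived state 'yes' for prehensile tail, supporting them as a clade.
enlarged canines: derived state 'yes' in Epsilon only — an autapomorphy, so it tells us nothing about relationships among taxa.
All ingroup taxa share the derived state 'yes' for compound eyes; it defines the ingroup but does not resolve relationships within it.
setae branched (derived state 'yes') is shared by Beta, Delta, Epsilon, and Gamma — a synapomorphy uniting that clade.
petiole constricted: derived state 'no' in Beta, Delta, and Gamma only — synapomorphy for {Beta, Delta, Gamma}.
Most parsimonious ingroup topology: ((Alpha,(((Delta,Gamma),Beta),Epsilon)),Theta).
Gamma and Beta share a more recent common ancestor with each other than either does with Alpha, so Alpha is the least closely related of the three.

Alpha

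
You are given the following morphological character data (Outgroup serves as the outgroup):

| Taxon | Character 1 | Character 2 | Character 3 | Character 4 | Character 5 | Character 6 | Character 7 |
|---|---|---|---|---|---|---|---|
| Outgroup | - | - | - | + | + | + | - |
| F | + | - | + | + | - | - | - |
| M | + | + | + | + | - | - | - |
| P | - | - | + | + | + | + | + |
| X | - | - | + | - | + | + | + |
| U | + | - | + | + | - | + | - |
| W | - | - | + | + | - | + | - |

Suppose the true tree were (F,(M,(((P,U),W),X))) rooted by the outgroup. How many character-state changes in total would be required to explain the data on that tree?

Map each character onto (F,(M,(((P,U),W),X))) (rooted by Outgroup) and count the minimum state changes it requires (Fitch parsimony):
Character 1: 3; Character 2: 1; Character 3: 1; Character 4: 1; Character 5: 3; Character 6: 2; Character 7: 2.
Total tree length = 13.

13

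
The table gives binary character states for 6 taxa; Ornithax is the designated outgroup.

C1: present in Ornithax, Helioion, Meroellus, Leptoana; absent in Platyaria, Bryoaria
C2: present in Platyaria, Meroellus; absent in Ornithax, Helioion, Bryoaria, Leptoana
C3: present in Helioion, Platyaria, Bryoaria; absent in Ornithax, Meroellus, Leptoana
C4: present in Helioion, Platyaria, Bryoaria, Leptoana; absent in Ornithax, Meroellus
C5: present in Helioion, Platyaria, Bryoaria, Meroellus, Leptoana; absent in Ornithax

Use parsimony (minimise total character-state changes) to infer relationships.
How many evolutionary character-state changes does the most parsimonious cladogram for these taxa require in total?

Character polarity is set by the outgroup: the derived state is whichever differs from the outgroup's state, so for C1 the derived state is 'absent', and for the remaining characters it is 'present'.
C1 (derived state 'absent') is shared by Bryoaria and Platyaria — a synapomorphy uniting that clade.
C2 groups Meroellus and Platyaria, which is incompatible with the clades supported by the remaining characters; treating it as convergent (homoplasy) costs fewer steps than any alternative tree.
C3 (derived state 'present') is shared by Bryoaria, Helioion, and Platyaria — a synapomorphy uniting that clade.
C4: derived state 'present' in Bryoaria, Helioion, Leptoana, and Platyaria only — synapomorphy for {Bryoaria, Helioion, Leptoana, Platyaria}.
All ingroup taxa share the derived state 'present' for C5; it defines the ingroup but does not resolve relationships within it.
Most parsimonious ingroup topology: (((Helioion,(Platyaria,Bryoaria)),Leptoana),Meroellus).
Changes per character on this tree: C1: 1; C2: 2; C3: 1; C4: 1; C5: 1.
Total = 6.

6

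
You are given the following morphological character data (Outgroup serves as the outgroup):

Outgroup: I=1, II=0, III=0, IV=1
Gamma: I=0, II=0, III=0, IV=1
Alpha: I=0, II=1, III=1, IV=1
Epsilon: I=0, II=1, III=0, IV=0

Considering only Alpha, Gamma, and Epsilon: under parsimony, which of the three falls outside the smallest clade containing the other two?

Gamma

Character polarity is set by the outgroup: the derived state is whichever differs from the outgroup's state, so for I, IV the derived state is '0', and for the remaining characters it is '1'.
I (derived state '0') is shared by all ingroup taxa — unites the whole ingroup.
Only Alpha and Epsilon show the derived state '1' for II, supporting them as a clade.
III (derived state '1') is unique to Alpha (autapomorphy; uninformative for grouping).
IV (derived state '0') is unique to Epsilon (autapomorphy; uninformative for grouping).
Most parsimonious ingroup topology: (Gamma,(Alpha,Epsilon)).
Epsilon and Alpha share a more recent common ancestor with each other than either does with Gamma, so Gamma is the least closely related of the three.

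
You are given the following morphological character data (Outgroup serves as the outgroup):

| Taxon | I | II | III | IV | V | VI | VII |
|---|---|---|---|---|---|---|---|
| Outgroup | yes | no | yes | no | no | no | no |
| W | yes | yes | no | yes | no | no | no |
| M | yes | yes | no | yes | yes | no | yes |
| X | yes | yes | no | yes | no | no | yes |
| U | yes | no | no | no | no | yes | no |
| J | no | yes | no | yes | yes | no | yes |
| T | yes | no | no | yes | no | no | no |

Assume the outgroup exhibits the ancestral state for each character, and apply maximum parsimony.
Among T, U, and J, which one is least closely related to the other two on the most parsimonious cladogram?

Character polarity is set by the outgroup: the derived state is whichever differs from the outgroup's state, so for I, III the derived state is 'no', and for the remaining characters it is 'yes'.
I (derived state 'no') is unique to J (autapomorphy; uninformative for grouping).
II (derived state 'yes') is shared by J, M, W, and X — a synapomorphy uniting that clade.
III (derived state 'no') is shared by all ingroup taxa — unites the whole ingroup.
IV (derived state 'yes') is shared by J, M, T, W, and X — a synapomorphy uniting that clade.
Only J and M show the derived state 'yes' for V, supporting them as a clade.
VI: derived state 'yes' in U only — an autapomorphy, so it tells us nothing about relationships among taxa.
VII (derived state 'yes') is shared by J, M, and X — a synapomorphy uniting that clade.
Most parsimonious ingroup topology: (((W,((M,J),X)),T),U).
J and T share a more recent common ancestor with each other than either does with U, so U is the least closely related of the three.

U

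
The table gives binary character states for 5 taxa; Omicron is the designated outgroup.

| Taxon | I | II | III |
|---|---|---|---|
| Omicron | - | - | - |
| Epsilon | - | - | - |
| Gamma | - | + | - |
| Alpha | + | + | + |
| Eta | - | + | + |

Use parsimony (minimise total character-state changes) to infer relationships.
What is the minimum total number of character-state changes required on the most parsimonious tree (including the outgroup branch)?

The outgroup has state '-' for every character, so '+' is the derived state throughout.
I: derived state '+' in Alpha only — an autapomorphy, so it tells us nothing about relationships among taxa.
Only Alpha, Eta, and Gamma show the derived state '+' for II, supporting them as a clade.
Only Alpha and Eta show the derived state '+' for III, supporting them as a clade.
Most parsimonious ingroup topology: (Epsilon,(Gamma,(Alpha,Eta))).
Changes per character on this tree: I: 1; II: 1; III: 1.
Total = 3.

3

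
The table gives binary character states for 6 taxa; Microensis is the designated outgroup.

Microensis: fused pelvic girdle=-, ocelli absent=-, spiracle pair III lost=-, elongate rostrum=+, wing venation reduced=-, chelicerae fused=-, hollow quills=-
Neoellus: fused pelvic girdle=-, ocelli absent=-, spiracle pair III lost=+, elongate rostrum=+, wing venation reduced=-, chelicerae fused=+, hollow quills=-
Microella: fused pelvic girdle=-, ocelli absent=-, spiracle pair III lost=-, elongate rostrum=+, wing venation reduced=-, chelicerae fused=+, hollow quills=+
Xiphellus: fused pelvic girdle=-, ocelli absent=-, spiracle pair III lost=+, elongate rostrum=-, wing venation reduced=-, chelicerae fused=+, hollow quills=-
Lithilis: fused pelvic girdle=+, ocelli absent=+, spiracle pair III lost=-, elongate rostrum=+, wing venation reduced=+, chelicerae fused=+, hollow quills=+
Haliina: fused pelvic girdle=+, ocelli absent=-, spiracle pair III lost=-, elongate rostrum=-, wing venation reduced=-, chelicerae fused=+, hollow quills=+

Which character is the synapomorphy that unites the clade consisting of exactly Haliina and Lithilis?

fused pelvic girdle

Character polarity is set by the outgroup: the derived state is whichever differs from the outgroup's state, so for elongate rostrum the derived state is '-', and for the remaining characters it is '+'.
Only Haliina and Lithilis show the derived state '+' for fused pelvic girdle, supporting them as a clade.
ocelli absent (derived state '+') is unique to Lithilis (autapomorphy; uninformative for grouping).
spiracle pair III lost (derived state '+') is shared by Neoellus and Xiphellus — a synapomorphy uniting that clade.
elongate rostrum groups Haliina and Xiphellus, which is incompatible with the clades supported by the remaining characters; treating it as convergent (homoplasy) costs fewer steps than any alternative tree.
wing venation reduced (derived state '+') is unique to Lithilis (autapomorphy; uninformative for grouping).
chelicerae fused (derived state '+') is shared by all ingroup taxa — unites the whole ingroup.
hollow quills (derived state '+') is shared by Haliina, Lithilis, and Microella — a synapomorphy uniting that clade.
Most parsimonious ingroup topology: ((Neoellus,Xiphellus),(Microella,(Lithilis,Haliina))).
The clade {Haliina, Lithilis} is supported by fused pelvic girdle: its derived state '+' occurs in exactly those taxa and in no other taxon (including the outgroup).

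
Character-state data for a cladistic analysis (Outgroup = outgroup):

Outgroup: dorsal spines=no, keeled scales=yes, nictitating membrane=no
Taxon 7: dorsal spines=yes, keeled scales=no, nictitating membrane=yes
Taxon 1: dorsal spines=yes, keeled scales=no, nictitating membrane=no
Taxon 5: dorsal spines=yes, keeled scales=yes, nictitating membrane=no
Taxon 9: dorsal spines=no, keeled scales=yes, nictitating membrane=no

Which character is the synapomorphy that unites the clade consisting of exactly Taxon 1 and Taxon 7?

keeled scales

Character polarity is set by the outgroup: the derived state is whichever differs from the outgroup's state, so for keeled scales the derived state is 'no', and for the remaining characters it is 'yes'.
dorsal spines (derived state 'yes') is shared by Taxon 1, Taxon 5, and Taxon 7 — a synapomorphy uniting that clade.
keeled scales: derived state 'no' in Taxon 1 and Taxon 7 only — synapomorphy for {Taxon 1, Taxon 7}.
nictitating membrane (derived state 'yes') is unique to Taxon 7 (autapomorphy; uninformative for grouping).
Most parsimonious ingroup topology: (((Taxon 7,Taxon 1),Taxon 5),Taxon 9).
The clade {Taxon 1, Taxon 7} is supported by keeled scales: its derived state 'no' occurs in exactly those taxa and in no other taxon (including the outgroup).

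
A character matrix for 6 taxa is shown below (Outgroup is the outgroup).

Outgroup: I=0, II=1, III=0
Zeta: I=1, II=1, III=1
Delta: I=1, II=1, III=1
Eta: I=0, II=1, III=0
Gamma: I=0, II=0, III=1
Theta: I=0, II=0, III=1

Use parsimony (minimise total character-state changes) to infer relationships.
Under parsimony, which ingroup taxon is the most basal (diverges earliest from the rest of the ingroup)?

Eta

Character polarity is set by the outgroup: the derived state is whichever differs from the outgroup's state, so for II the derived state is '0', and for the remaining characters it is '1'.
I: derived state '1' in Delta and Zeta only — synapomorphy for {Delta, Zeta}.
II (derived state '0') is shared by Gamma and Theta — a synapomorphy uniting that clade.
III: derived state '1' in Delta, Gamma, Theta, and Zeta only — synapomorphy for {Delta, Gamma, Theta, Zeta}.
Most parsimonious ingroup topology: (((Zeta,Delta),(Gamma,Theta)),Eta).
Eta is sister to the clade containing all other ingroup taxa, so it is the earliest-diverging (most basal) ingroup lineage.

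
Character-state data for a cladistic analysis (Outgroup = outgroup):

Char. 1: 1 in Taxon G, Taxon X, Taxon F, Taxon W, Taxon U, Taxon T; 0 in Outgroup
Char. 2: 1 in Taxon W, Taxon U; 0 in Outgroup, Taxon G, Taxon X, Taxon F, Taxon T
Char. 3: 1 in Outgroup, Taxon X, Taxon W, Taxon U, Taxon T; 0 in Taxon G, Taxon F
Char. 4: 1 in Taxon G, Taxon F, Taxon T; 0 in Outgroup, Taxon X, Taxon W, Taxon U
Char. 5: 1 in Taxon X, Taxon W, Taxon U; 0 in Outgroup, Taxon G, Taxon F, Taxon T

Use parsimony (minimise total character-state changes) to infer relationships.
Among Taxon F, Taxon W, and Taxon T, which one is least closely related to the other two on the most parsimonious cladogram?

Character polarity is set by the outgroup: the derived state is whichever differs from the outgroup's state, so for Char. 3 the derived state is '0', and for the remaining characters it is '1'.
All ingroup taxa share the derived state '1' for Char. 1; it defines the ingroup but does not resolve relationships within it.
Char. 2: derived state '1' in Taxon U and Taxon W only — synapomorphy for {Taxon U, Taxon W}.
Char. 3 (derived state '0') is shared by Taxon F and Taxon G — a synapomorphy uniting that clade.
Only Taxon F, Taxon G, and Taxon T show the derived state '1' for Char. 4, supporting them as a clade.
Char. 5: derived state '1' in Taxon U, Taxon W, and Taxon X only — synapomorphy for {Taxon U, Taxon W, Taxon X}.
Most parsimonious ingroup topology: (((Taxon G,Taxon F),Taxon T),(Taxon X,(Taxon W,Taxon U))).
Taxon F and Taxon T share a more recent common ancestor with each other than either does with Taxon W, so Taxon W is the least closely related of the three.

Taxon W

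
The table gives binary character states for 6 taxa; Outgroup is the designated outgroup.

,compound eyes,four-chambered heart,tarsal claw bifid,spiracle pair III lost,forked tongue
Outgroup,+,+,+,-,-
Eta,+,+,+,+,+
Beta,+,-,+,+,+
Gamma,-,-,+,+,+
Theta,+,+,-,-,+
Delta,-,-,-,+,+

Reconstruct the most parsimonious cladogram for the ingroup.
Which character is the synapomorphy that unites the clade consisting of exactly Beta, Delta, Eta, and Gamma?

spiracle pair III lost

Character polarity is set by the outgroup: the derived state is whichever differs from the outgroup's state, so for compound eyes, four-chambered heart, tarsal claw bifid the derived state is '-', and for the remaining characters it is '+'.
Only Delta and Gamma show the derived state '-' for compound eyes, supporting them as a clade.
four-chambered heart: derived state '-' in Beta, Delta, and Gamma only — synapomorphy for {Beta, Delta, Gamma}.
tarsal claw bifid (state '-') occurs in Delta and Theta but conflicts with the nesting implied by the other characters — most parsimoniously interpreted as homoplasy.
Only Beta, Delta, Eta, and Gamma show the derived state '+' for spiracle pair III lost, supporting them as a clade.
forked tongue (derived state '+') is shared by all ingroup taxa — unites the whole ingroup.
Most parsimonious ingroup topology: ((Eta,(Beta,(Gamma,Delta))),Theta).
The clade {Beta, Delta, Eta, Gamma} is supported by spiracle pair III lost: its derived state '+' occurs in exactly those taxa and in no other taxon (including the outgroup).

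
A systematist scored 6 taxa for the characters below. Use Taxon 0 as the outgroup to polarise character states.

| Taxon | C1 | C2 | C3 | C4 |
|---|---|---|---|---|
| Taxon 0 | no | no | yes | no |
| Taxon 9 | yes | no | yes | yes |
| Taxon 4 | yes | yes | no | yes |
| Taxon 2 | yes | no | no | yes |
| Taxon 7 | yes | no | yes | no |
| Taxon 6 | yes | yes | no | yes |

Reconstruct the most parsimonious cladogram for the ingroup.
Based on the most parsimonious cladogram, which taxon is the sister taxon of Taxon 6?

Taxon 4

Character polarity is set by the outgroup: the derived state is whichever differs from the outgroup's state, so for C3 the derived state is 'no', and for the remaining characters it is 'yes'.
All ingroup taxa share the derived state 'yes' for C1; it defines the ingroup but does not resolve relationships within it.
C2 (derived state 'yes') is shared by Taxon 4 and Taxon 6 — a synapomorphy uniting that clade.
C3 (derived state 'no') is shared by Taxon 2, Taxon 4, and Taxon 6 — a synapomorphy uniting that clade.
Only Taxon 2, Taxon 4, Taxon 6, and Taxon 9 show the derived state 'yes' for C4, supporting them as a clade.
Most parsimonious ingroup topology: ((Taxon 9,((Taxon 4,Taxon 6),Taxon 2)),Taxon 7).
Taxon 6 and Taxon 4 form a cherry on this tree, so they are sister taxa.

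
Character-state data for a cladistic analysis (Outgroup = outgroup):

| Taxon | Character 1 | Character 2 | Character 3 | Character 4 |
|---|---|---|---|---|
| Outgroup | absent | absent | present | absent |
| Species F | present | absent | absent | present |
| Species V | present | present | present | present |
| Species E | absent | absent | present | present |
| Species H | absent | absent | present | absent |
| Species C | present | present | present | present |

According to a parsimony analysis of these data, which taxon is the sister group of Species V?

Species C

Character polarity is set by the outgroup: the derived state is whichever differs from the outgroup's state, so for Character 3 the derived state is 'absent', and for the remaining characters it is 'present'.
Only Species C, Species F, and Species V show the derived state 'present' for Character 1, supporting them as a clade.
Only Species C and Species V show the derived state 'present' for Character 2, supporting them as a clade.
Character 3 (derived state 'absent') is unique to Species F (autapomorphy; uninformative for grouping).
Character 4: derived state 'present' in Species C, Species E, Species F, and Species V only — synapomorphy for {Species C, Species E, Species F, Species V}.
Most parsimonious ingroup topology: (((Species F,(Species V,Species C)),Species E),Species H).
Species V and Species C form a cherry on this tree, so they are sister taxa.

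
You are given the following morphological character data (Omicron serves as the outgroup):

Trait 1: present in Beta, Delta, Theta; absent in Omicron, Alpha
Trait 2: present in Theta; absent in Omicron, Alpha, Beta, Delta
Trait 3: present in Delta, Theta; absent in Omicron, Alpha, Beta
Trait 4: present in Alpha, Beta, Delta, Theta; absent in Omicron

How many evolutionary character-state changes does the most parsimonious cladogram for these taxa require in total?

The outgroup has state 'absent' for every character, so 'present' is the derived state throughout.
Trait 1: derived state 'present' in Beta, Delta, and Theta only — synapomorphy for {Beta, Delta, Theta}.
Trait 2: derived state 'present' in Theta only — an autapomorphy, so it tells us nothing about relationships among taxa.
Trait 3: derived state 'present' in Delta and Theta only — synapomorphy for {Delta, Theta}.
Trait 4 (derived state 'present') is shared by all ingroup taxa — unites the whole ingroup.
Most parsimonious ingroup topology: (Alpha,(Beta,(Delta,Theta))).
Changes per character on this tree: Trait 1: 1; Trait 2: 1; Trait 3: 1; Trait 4: 1.
Total = 4.

4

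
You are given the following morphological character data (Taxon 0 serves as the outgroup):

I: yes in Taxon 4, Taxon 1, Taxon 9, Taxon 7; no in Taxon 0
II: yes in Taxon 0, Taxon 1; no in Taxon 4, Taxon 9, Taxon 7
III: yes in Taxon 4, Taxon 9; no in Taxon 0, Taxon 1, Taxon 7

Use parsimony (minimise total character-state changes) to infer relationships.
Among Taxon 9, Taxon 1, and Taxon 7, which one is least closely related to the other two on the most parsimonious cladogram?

Taxon 1

Character polarity is set by the outgroup: the derived state is whichever differs from the outgroup's state, so for II the derived state is 'no', and for the remaining characters it is 'yes'.
All ingroup taxa share the derived state 'yes' for I; it defines the ingroup but does not resolve relationships within it.
II: derived state 'no' in Taxon 4, Taxon 7, and Taxon 9 only — synapomorphy for {Taxon 4, Taxon 7, Taxon 9}.
III (derived state 'yes') is shared by Taxon 4 and Taxon 9 — a synapomorphy uniting that clade.
Most parsimonious ingroup topology: (((Taxon 4,Taxon 9),Taxon 7),Taxon 1).
Taxon 9 and Taxon 7 share a more recent common ancestor with each other than either does with Taxon 1, so Taxon 1 is the least closely related of the three.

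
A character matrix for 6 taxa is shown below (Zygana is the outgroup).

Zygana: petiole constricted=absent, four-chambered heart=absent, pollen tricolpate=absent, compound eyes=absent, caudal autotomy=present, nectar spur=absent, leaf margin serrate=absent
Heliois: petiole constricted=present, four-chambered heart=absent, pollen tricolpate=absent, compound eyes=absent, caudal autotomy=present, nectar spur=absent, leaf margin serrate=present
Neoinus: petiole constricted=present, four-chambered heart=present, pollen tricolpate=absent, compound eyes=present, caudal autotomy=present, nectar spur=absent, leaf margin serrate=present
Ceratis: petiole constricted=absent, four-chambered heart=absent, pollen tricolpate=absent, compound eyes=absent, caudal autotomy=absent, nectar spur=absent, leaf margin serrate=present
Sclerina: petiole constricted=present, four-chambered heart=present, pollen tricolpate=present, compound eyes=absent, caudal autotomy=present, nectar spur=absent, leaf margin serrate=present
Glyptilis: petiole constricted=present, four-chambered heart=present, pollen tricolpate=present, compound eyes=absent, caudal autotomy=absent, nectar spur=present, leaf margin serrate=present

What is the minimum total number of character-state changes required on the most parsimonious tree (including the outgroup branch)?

Character polarity is set by the outgroup: the derived state is whichever differs from the outgroup's state, so for caudal autotomy the derived state is 'absent', and for the remaining characters it is 'present'.
Only Glyptilis, Heliois, Neoinus, and Sclerina show the derived state 'present' for petiole constricted, supporting them as a clade.
four-chambered heart: derived state 'present' in Glyptilis, Neoinus, and Sclerina only — synapomorphy for {Glyptilis, Neoinus, Sclerina}.
pollen tricolpate (derived state 'present') is shared by Glyptilis and Sclerina — a synapomorphy uniting that clade.
compound eyes (derived state 'present') is unique to Neoinus (autapomorphy; uninformative for grouping).
caudal autotomy (state 'absent') occurs in Ceratis and Glyptilis but conflicts with the nesting implied by the other characters — most parsimoniously interpreted as homoplasy.
nectar spur (derived state 'present') is unique to Glyptilis (autapomorphy; uninformative for grouping).
All ingroup taxa share the derived state 'present' for leaf margin serrate; it defines the ingroup but does not resolve relationships within it.
Most parsimonious ingroup topology: ((Heliois,(Neoinus,(Sclerina,Glyptilis))),Ceratis).
Changes per character on this tree: petiole constricted: 1; four-chambered heart: 1; pollen tricolpate: 1; compound eyes: 1; caudal autotomy: 2; nectar spur: 1; leaf margin serrate: 1.
Total = 8.

8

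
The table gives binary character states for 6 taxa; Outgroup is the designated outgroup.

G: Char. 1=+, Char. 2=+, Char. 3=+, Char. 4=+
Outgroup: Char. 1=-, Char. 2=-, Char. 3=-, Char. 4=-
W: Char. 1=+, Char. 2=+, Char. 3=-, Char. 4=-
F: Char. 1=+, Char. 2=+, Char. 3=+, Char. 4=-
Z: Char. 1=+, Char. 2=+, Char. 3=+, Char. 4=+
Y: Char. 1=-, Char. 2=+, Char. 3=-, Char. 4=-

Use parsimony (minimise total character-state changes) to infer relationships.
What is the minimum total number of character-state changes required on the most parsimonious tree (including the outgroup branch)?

The outgroup has state '-' for every character, so '+' is the derived state throughout.
Char. 1 (derived state '+') is shared by F, G, W, and Z — a synapomorphy uniting that clade.
Char. 2 (derived state '+') is shared by all ingroup taxa — unites the whole ingroup.
Char. 3 (derived state '+') is shared by F, G, and Z — a synapomorphy uniting that clade.
Only G and Z show the derived state '+' for Char. 4, supporting them as a clade.
Most parsimonious ingroup topology: (((F,(G,Z)),W),Y).
Changes per character on this tree: Char. 1: 1; Char. 2: 1; Char. 3: 1; Char. 4: 1.
Total = 4.

4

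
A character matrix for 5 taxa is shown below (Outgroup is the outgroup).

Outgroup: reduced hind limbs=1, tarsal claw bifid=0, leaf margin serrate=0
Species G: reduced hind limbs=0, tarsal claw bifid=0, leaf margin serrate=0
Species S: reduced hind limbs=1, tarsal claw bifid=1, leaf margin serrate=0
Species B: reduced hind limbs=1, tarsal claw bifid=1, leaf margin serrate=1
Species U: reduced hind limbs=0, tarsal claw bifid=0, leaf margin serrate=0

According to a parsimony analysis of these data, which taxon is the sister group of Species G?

Species U

Character polarity is set by the outgroup: the derived state is whichever differs from the outgroup's state, so for reduced hind limbs the derived state is '0', and for the remaining characters it is '1'.
Only Species G and Species U show the derived state '0' for reduced hind limbs, supporting them as a clade.
Only Species B and Species S show the derived state '1' for tarsal claw bifid, supporting them as a clade.
leaf margin serrate: derived state '1' in Species B only — an autapomorphy, so it tells us nothing about relationships among taxa.
Most parsimonious ingroup topology: ((Species G,Species U),(Species S,Species B)).
Species G and Species U form a cherry on this tree, so they are sister taxa.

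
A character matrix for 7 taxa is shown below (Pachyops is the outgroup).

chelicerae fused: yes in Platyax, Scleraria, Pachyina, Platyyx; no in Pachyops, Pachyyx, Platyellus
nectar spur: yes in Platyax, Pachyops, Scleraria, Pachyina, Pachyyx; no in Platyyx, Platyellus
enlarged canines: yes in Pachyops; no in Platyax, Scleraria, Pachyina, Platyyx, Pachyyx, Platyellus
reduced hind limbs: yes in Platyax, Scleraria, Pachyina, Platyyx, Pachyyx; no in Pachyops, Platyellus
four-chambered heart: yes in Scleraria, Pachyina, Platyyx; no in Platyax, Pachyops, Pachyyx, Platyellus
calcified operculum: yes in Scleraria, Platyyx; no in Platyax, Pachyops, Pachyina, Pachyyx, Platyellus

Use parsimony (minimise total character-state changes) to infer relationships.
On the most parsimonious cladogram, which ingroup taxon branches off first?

Platyellus

Character polarity is set by the outgroup: the derived state is whichever differs from the outgroup's state, so for nectar spur, enlarged canines the derived state is 'no', and for the remaining characters it is 'yes'.
chelicerae fused: derived state 'yes' in Pachyina, Platyax, Platyyx, and Scleraria only — synapomorphy for {Pachyina, Platyax, Platyyx, Scleraria}.
nectar spur (state 'no') occurs in Platyellus and Platyyx but conflicts with the nesting implied by the other characters — most parsimoniously interpreted as homoplasy.
enlarged canines (derived state 'no') is shared by all ingroup taxa — unites the whole ingroup.
reduced hind limbs (derived state 'yes') is shared by Pachyina, Pachyyx, Platyax, Platyyx, and Scleraria — a synapomorphy uniting that clade.
four-chambered heart: derived state 'yes' in Pachyina, Platyyx, and Scleraria only — synapomorphy for {Pachyina, Platyyx, Scleraria}.
calcified operculum: derived state 'yes' in Platyyx and Scleraria only — synapomorphy for {Platyyx, Scleraria}.
Most parsimonious ingroup topology: (Platyellus,(Pachyyx,(Platyax,(Pachyina,(Platyyx,Scleraria))))).
Platyellus is sister to the clade containing all other ingroup taxa, so it is the earliest-diverging (most basal) ingroup lineage.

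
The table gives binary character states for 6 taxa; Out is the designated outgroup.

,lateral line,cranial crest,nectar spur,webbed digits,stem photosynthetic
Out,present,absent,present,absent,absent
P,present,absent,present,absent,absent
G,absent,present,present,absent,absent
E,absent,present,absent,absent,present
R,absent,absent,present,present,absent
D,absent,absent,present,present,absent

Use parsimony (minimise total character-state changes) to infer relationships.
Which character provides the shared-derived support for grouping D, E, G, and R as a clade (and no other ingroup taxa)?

lateral line

Character polarity is set by the outgroup: the derived state is whichever differs from the outgroup's state, so for lateral line, nectar spur the derived state is 'absent', and for the remaining characters it is 'present'.
Only D, E, G, and R show the derived state 'absent' for lateral line, supporting them as a clade.
Only E and G show the derived state 'present' for cranial crest, supporting them as a clade.
nectar spur: derived state 'absent' in E only — an autapomorphy, so it tells us nothing about relationships among taxa.
Only D and R show the derived state 'present' for webbed digits, supporting them as a clade.
stem photosynthetic (derived state 'present') is unique to E (autapomorphy; uninformative for grouping).
Most parsimonious ingroup topology: (P,((G,E),(R,D))).
The clade {D, E, G, R} is supported by lateral line: its derived state 'absent' occurs in exactly those taxa and in no other taxon (including the outgroup).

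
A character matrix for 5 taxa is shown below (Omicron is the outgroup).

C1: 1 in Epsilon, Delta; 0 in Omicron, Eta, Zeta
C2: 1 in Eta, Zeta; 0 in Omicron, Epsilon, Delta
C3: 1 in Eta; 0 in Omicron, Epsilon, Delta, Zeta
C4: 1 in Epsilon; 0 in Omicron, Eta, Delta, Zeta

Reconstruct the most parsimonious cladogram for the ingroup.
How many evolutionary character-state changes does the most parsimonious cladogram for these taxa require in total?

The outgroup has state '0' for every character, so '1' is the derived state throughout.
C1 (derived state '1') is shared by Delta and Epsilon — a synapomorphy uniting that clade.
Only Eta and Zeta show the derived state '1' for C2, supporting them as a clade.
C3 (derived state '1') is unique to Eta (autapomorphy; uninformative for grouping).
C4: derived state '1' in Epsilon only — an autapomorphy, so it tells us nothing about relationships among taxa.
Most parsimonious ingroup topology: ((Eta,Zeta),(Epsilon,Delta)).
Changes per character on this tree: C1: 1; C2: 1; C3: 1; C4: 1.
Total = 4.

4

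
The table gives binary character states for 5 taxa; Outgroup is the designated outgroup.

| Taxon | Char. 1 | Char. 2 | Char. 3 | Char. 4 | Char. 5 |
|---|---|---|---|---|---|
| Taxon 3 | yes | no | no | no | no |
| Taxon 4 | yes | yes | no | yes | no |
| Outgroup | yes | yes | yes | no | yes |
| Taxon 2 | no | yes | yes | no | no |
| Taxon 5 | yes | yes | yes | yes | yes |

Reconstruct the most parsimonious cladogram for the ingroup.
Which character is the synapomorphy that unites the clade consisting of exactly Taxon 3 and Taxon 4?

Char. 3

Character polarity is set by the outgroup: the derived state is whichever differs from the outgroup's state, so for Char. 1, Char. 2, Char. 3, Char. 5 the derived state is 'no', and for the remaining characters it is 'yes'.
Char. 1 (derived state 'no') is unique to Taxon 2 (autapomorphy; uninformative for grouping).
Char. 2: derived state 'no' in Taxon 3 only — an autapomorphy, so it tells us nothing about relationships among taxa.
Char. 3 (derived state 'no') is shared by Taxon 3 and Taxon 4 — a synapomorphy uniting that clade.
Char. 4 (state 'yes') occurs in Taxon 4 and Taxon 5 but conflicts with the nesting implied by the other characters — most parsimoniously interpreted as homoplasy.
Char. 5: derived state 'no' in Taxon 2, Taxon 3, and Taxon 4 only — synapomorphy for {Taxon 2, Taxon 3, Taxon 4}.
Most parsimonious ingroup topology: ((Taxon 2,(Taxon 3,Taxon 4)),Taxon 5).
The clade {Taxon 3, Taxon 4} is supported by Char. 3: its derived state 'no' occurs in exactly those taxa and in no other taxon (including the outgroup).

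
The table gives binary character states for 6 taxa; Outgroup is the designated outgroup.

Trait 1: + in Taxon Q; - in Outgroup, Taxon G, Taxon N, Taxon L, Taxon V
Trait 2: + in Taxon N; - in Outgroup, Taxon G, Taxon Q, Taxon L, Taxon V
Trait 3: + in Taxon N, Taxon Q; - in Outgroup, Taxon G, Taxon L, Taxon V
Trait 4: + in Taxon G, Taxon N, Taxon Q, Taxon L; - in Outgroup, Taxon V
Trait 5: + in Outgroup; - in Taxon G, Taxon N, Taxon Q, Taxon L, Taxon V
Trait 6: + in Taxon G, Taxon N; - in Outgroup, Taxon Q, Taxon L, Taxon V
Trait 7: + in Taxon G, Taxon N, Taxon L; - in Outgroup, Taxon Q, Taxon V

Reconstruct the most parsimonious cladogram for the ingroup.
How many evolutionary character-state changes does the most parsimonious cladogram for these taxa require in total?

Character polarity is set by the outgroup: the derived state is whichever differs from the outgroup's state, so for Trait 5 the derived state is '-', and for the remaining characters it is '+'.
Trait 1: derived state '+' in Taxon Q only — an autapomorphy, so it tells us nothing about relationships among taxa.
Trait 2: derived state '+' in Taxon N only — an autapomorphy, so it tells us nothing about relationships among taxa.
Trait 3 groups Taxon N and Taxon Q, which is incompatible with the clades supported by the remaining characters; treating it as convergent (homoplasy) costs fewer steps than any alternative tree.
Trait 4: derived state '+' in Taxon G, Taxon L, Taxon N, and Taxon Q only — synapomorphy for {Taxon G, Taxon L, Taxon N, Taxon Q}.
Trait 5 (derived state '-') is shared by all ingroup taxa — unites the whole ingroup.
Only Taxon G and Taxon N show the derived state '+' for Trait 6, supporting them as a clade.
Trait 7: derived state '+' in Taxon G, Taxon L, and Taxon N only — synapomorphy for {Taxon G, Taxon L, Taxon N}.
Most parsimonious ingroup topology: ((((Taxon G,Taxon N),Taxon L),Taxon Q),Taxon V).
Changes per character on this tree: Trait 1: 1; Trait 2: 1; Trait 3: 2; Trait 4: 1; Trait 5: 1; Trait 6: 1; Trait 7: 1.
Total = 8.

8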